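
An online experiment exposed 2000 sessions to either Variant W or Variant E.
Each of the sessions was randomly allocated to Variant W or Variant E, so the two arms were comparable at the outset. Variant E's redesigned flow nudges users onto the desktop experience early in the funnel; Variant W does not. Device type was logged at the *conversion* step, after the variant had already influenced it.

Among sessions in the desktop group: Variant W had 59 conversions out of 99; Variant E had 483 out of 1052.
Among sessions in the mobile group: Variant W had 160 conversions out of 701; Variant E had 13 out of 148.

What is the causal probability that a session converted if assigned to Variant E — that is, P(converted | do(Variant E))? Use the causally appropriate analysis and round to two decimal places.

Device type is downstream of the variant. One should not condition on a consequence of treatment, so the overall rates are the right comparison.
So P(outcome | do(Variant E)) is just the pooled rate for Variant E: 496/1200 = 0.413.

0.41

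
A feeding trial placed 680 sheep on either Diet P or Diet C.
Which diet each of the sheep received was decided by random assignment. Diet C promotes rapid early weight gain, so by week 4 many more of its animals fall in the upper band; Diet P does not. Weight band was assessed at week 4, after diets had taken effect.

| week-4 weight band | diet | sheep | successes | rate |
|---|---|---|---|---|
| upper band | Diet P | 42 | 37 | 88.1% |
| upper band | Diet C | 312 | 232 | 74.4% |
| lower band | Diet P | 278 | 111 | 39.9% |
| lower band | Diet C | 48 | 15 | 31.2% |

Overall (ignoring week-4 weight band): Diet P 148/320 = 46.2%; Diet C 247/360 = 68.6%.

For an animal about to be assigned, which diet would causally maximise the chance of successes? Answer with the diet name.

Diet C

Week-4 weight band is recorded after the diet and is itself shifted by it — it sits on the causal path from diet to outcome. Conditioning on a mediator would strip out part of the effect we want; the pooled comparison gives the total causal effect.
Pooled: Diet P 46.2% vs Diet C 68.6%; Diet C is higher overall.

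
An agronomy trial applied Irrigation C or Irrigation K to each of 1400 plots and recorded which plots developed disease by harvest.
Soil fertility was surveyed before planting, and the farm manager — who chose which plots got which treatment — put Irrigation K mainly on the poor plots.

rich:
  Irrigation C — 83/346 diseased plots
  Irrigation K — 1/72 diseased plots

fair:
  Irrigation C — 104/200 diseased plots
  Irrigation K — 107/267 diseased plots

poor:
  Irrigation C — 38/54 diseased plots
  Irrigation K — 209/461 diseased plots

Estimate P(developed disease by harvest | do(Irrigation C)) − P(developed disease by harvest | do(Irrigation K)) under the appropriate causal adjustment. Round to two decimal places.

+0.20

Nothing the irrigation does changes soil fertility; the imbalance is an allocation artefact. With soil fertility also predicting the outcome, the pooled figure is confounded, and the within-stratum comparison is the causal one.
Adjusting over the population distribution of soil fertility: 0.299·(0.240−0.014) + 0.334·(0.520−0.401) + 0.368·(0.704−0.453) = +0.199.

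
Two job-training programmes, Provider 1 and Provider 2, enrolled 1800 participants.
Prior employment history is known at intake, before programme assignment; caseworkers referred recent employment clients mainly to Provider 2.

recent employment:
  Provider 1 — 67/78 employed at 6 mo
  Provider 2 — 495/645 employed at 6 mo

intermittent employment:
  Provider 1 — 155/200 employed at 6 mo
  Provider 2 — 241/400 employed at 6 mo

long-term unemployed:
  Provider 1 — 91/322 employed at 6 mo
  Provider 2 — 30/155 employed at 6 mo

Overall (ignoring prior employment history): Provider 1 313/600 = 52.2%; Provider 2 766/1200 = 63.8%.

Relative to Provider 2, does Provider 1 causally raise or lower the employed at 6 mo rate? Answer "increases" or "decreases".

increases

Provider 1 is higher inside every prior employment history stratum but Provider 2 is higher in aggregate. Whether to stratify depends on how prior employment history relates to the programme.
Prior employment history satisfies the back-door criterion: it is not a descendant of the programme, and it blocks the spurious path from programme to outcome. Adjusting for it (i.e., using the within-prior employment history rates) gives the causal effect.
Within each level — recent employment: 85.9% vs 76.7%; intermittent employment: 77.5% vs 60.2%; long-term unemployed: 28.3% vs 19.4% — Provider 1 is higher every time.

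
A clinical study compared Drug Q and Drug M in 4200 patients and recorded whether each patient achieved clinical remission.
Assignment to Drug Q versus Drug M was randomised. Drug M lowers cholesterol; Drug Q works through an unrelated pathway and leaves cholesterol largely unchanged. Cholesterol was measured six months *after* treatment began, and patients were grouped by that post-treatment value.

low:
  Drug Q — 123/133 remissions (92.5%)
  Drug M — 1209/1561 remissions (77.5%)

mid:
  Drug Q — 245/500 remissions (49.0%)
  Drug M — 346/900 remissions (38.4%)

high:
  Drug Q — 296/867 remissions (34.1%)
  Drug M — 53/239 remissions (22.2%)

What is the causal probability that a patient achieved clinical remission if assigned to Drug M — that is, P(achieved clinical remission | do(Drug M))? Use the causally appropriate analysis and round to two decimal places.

Cholesterol here is a post-treatment variable shaped by the drug; conditioning on it would introduce bias rather than remove it. The overall comparison is the causal one.
So P(outcome | do(Drug M)) is just the pooled rate for Drug M: 1608/2700 = 0.596.

0.60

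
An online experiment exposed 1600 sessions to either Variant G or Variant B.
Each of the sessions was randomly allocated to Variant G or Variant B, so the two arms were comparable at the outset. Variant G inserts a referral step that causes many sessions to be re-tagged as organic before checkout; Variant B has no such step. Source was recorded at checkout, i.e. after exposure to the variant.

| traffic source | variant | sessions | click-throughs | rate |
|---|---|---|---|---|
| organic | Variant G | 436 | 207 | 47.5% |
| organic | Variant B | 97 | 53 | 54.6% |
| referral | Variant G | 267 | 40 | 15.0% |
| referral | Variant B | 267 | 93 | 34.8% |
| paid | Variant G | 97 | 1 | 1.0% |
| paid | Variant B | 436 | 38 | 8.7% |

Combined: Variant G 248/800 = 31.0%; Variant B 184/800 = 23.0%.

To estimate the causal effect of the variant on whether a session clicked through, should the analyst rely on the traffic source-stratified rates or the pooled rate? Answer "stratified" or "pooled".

pooled

Traffic source lies on the pathway variant → traffic source → outcome, so adjusting for it blocks the indirect effect. For the total causal effect of variant, use the unadjusted pooled rates.
Pooled: Variant G 31.0% vs Variant B 23.0%; Variant G is higher overall.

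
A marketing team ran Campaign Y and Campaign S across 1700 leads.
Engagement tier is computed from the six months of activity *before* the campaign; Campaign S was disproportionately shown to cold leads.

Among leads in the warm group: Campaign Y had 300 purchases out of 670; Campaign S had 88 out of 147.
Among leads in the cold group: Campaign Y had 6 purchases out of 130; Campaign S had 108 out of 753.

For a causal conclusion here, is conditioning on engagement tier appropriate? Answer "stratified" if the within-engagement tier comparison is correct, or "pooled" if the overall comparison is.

Campaign S is higher inside every engagement tier stratum but Campaign Y is higher in aggregate. Whether to stratify depends on how engagement tier relates to the campaign.
The imbalance in engagement tier arose from how leads were allocated, not from anything the campaign did; and engagement tier independently affects the outcome. The pooled gap is confounded — condition on engagement tier.
Within each level — warm: 44.8% vs 59.9%; cold: 4.6% vs 14.3% — Campaign S is higher every time.

stratified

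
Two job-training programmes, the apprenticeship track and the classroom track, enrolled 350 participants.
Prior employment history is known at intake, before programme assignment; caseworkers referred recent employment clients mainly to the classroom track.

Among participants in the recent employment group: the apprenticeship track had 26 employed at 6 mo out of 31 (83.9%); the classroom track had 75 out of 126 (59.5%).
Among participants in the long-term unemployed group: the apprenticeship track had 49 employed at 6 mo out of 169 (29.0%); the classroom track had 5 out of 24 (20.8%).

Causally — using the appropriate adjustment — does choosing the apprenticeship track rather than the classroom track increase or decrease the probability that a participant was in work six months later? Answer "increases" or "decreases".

increases

Within every prior employment history level the apprenticeship track has the higher rate, yet pooled the classroom track does — Simpson's reversal.
Prior employment history is set before the programme has any effect — it is not caused by the programme — and it independently drives the outcome. That makes it a confounder, so the causal comparison is within prior employment history levels.
Within each level — recent employment: 83.9% vs 59.5%; long-term unemployed: 29.0% vs 20.8% — the apprenticeship track is higher every time.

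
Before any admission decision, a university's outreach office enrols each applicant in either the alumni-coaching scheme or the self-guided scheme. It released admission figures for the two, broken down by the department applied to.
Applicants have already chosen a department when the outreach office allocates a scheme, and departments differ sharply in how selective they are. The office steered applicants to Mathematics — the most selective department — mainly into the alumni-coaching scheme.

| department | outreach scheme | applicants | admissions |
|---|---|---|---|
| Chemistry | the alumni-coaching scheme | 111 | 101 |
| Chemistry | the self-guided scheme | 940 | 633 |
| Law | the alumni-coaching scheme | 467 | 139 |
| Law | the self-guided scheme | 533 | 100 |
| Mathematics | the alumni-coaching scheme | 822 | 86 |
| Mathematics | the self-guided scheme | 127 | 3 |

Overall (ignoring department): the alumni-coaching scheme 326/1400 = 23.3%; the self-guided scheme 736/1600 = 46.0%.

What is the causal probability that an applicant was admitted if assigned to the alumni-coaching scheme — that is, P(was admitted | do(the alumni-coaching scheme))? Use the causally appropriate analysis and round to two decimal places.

Here department is a common cause — it drives both which outreach scheme a case falls under and the outcome. The crude comparison mixes populations; the stratum-specific rates are the causally relevant ones.
Standardising the alumni-coaching scheme to the population department mix: 0.350·101/111 + 0.333·139/467 + 0.316·86/822 = 0.451.

0.45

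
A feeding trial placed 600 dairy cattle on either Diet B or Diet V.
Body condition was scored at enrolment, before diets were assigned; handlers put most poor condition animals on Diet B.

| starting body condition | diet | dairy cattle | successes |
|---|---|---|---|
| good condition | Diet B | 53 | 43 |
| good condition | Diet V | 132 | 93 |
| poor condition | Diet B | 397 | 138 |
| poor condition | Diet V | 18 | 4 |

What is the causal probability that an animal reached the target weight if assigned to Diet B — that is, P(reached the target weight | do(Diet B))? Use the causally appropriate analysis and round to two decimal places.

Diet B is higher inside every starting body condition stratum but Diet V is higher in aggregate. Whether to stratify depends on how starting body condition relates to the diet.
The imbalance in starting body condition arose from how dairy cattle were allocated, not from anything the diet did; and starting body condition independently affects the outcome. The pooled gap is confounded — condition on starting body condition.
Standardising Diet B to the population starting body condition mix: 0.308·43/53 + 0.692·138/397 = 0.491.

0.49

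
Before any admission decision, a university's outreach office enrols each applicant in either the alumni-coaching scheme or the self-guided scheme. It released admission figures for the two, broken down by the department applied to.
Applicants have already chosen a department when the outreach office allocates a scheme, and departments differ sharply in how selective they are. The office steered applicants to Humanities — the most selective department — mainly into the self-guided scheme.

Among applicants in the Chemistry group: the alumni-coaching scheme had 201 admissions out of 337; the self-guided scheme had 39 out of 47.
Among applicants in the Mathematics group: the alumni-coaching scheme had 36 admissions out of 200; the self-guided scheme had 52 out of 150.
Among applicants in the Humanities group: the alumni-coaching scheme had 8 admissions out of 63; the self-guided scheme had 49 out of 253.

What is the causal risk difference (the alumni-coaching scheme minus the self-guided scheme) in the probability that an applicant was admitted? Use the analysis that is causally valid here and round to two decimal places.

-0.16

the self-guided scheme is higher inside every department stratum but the alumni-coaching scheme is higher in aggregate. Whether to stratify depends on how department relates to the outreach scheme.
The imbalance in department arose from how applicants were allocated, not from anything the outreach scheme did; and department independently affects the outcome. The pooled gap is confounded — condition on department.
Adjusting over the population distribution of department: 0.366·(0.596−0.830) + 0.333·(0.180−0.347) + 0.301·(0.127−0.194) = -0.161.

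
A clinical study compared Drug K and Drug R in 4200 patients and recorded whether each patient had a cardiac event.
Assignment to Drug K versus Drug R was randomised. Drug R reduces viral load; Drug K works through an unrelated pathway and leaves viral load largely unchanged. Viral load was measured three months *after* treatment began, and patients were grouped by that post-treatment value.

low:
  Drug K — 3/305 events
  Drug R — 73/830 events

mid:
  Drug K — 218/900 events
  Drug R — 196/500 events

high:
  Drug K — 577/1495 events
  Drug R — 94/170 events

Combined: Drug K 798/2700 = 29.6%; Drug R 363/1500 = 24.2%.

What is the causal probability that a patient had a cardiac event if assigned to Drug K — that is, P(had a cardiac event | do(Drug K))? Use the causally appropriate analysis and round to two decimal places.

0.30

The viral load-specific comparison favours Drug K throughout, but the pooled figures favour Drug R. The question is whether to condition on viral load.
Viral load lies on the pathway drug → viral load → outcome, so adjusting for it blocks the indirect effect. For the total causal effect of drug, use the unadjusted pooled rates.
So P(outcome | do(Drug K)) is just the pooled rate for Drug K: 798/2700 = 0.296.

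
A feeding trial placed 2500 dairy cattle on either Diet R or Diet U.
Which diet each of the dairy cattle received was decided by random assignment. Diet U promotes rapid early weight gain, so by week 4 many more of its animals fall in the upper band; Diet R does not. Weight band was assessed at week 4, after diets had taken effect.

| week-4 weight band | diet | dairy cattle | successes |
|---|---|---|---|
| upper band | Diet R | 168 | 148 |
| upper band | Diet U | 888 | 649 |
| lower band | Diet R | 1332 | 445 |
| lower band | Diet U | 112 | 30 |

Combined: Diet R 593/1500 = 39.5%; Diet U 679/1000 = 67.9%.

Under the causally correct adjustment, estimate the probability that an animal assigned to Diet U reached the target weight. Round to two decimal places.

0.68

Week-4 weight band is downstream of the diet. One should not condition on a consequence of treatment, so the overall rates are the right comparison.
So P(outcome | do(Diet U)) is just the pooled rate for Diet U: 679/1000 = 0.679.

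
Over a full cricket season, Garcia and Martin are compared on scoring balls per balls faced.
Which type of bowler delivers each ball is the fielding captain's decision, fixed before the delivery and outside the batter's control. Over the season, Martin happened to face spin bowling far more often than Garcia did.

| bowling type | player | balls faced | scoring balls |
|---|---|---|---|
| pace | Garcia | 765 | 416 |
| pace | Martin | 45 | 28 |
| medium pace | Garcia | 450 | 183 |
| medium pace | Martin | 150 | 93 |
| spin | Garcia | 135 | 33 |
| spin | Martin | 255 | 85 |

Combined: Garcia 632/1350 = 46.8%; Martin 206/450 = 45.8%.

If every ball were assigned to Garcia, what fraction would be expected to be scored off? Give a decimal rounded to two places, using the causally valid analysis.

0.43

The bowling type-specific comparison favours Martin throughout, but the pooled figures favour Garcia. The question is whether to condition on bowling type.
Here bowling type is a common cause — it drives both which player a case falls under and the outcome. The crude comparison mixes populations; the stratum-specific rates are the causally relevant ones.
Standardising Garcia to the population bowling type mix: 0.450·416/765 + 0.333·183/450 + 0.217·33/135 = 0.433.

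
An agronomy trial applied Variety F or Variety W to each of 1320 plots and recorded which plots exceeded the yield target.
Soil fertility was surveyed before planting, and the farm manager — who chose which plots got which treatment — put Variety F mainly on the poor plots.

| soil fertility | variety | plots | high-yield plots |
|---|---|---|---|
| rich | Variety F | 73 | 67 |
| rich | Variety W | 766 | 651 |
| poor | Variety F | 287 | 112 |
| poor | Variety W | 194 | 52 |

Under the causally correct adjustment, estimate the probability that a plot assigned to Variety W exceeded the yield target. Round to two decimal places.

0.64

Since soil fertility is a pre-existing factor (not a product of the variety) and it affects the outcome on its own, it is a confounder. The stratified rates, not the pooled rate, identify the causal effect.
Standardising Variety W to the population soil fertility mix: 0.636·651/766 + 0.364·52/194 = 0.638.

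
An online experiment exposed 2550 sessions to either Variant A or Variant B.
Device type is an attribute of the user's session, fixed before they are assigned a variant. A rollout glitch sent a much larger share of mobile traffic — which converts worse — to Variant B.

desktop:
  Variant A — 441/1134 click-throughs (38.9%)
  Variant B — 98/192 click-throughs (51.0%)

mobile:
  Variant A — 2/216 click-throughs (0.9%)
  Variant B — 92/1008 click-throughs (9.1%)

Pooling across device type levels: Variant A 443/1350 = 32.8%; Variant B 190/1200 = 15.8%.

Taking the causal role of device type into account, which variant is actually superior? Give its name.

Variant B is higher inside every device type stratum but Variant A is higher in aggregate. Whether to stratify depends on how device type relates to the variant.
The imbalance in device type arose from how sessions were allocated, not from anything the variant did; and device type independently affects the outcome. The pooled gap is confounded — condition on device type.
Within each level — desktop: 38.9% vs 51.0%; mobile: 0.9% vs 9.1% — Variant B is higher every time.

Variant B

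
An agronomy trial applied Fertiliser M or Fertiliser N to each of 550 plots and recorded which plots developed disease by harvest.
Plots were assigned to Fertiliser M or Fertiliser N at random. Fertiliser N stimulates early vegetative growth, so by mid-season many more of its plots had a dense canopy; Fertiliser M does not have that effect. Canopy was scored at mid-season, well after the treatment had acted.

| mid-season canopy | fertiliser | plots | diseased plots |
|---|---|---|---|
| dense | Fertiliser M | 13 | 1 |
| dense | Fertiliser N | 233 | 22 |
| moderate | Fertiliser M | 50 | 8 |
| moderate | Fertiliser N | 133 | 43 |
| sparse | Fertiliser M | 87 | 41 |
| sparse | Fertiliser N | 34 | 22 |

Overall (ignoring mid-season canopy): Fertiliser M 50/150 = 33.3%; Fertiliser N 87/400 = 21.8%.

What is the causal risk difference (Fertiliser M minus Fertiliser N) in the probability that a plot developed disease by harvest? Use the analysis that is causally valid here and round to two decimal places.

The stratified and pooled comparisons disagree (Fertiliser M wins within each mid-season canopy; Fertiliser N wins overall), so the answer turns on the causal role of mid-season canopy.
Mid-season canopy is recorded after the fertiliser and is itself shifted by it — it sits on the causal path from fertiliser to outcome. Conditioning on a mediator would strip out part of the effect we want; the pooled comparison gives the total causal effect.
The causal difference is the pooled difference: 0.333 − 0.217 = +0.116.

+0.12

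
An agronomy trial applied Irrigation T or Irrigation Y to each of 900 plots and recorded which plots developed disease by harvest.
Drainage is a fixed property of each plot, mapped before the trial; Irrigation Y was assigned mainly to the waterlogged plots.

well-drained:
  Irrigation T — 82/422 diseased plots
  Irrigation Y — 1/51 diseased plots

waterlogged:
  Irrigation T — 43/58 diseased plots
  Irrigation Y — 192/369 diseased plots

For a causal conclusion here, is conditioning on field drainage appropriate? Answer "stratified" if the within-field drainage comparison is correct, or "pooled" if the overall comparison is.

stratified

The imbalance in field drainage arose from how plots were allocated, not from anything the irrigation did; and field drainage independently affects the outcome. The pooled gap is confounded — condition on field drainage.
Within each level — well-drained: 19.4% vs 2.0%; waterlogged: 74.1% vs 52.0% — Irrigation Y is lower every time.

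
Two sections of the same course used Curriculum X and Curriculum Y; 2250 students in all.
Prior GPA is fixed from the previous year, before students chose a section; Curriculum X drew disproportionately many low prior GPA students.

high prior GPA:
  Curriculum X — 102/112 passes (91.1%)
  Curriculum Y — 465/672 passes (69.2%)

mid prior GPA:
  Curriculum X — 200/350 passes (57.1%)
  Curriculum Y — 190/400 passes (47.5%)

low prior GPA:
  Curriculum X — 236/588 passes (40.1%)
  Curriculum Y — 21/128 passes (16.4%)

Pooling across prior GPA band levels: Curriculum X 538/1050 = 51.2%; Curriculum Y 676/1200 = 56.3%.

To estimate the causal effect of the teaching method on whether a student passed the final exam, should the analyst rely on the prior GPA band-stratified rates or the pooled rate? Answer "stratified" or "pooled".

stratified

Prior GPA band satisfies the back-door criterion: it is not a descendant of the teaching method, and it blocks the spurious path from teaching method to outcome. Adjusting for it (i.e., using the within-prior GPA band rates) gives the causal effect.
Within each level — high prior GPA: 91.1% vs 69.2%; mid prior GPA: 57.1% vs 47.5%; low prior GPA: 40.1% vs 16.4% — Curriculum X is higher every time.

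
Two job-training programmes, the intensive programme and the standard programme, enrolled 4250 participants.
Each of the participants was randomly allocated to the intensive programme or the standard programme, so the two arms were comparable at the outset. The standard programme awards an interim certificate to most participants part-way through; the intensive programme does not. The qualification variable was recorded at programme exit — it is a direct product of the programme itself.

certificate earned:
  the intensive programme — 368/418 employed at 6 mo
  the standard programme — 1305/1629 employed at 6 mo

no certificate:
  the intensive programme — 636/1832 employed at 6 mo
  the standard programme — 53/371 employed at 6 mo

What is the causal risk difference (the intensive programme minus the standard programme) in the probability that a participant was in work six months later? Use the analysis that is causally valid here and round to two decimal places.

-0.23

The qualification attained during the programme-specific comparison favours the intensive programme throughout, but the pooled figures favour the standard programme. The question is whether to condition on qualification attained during the programme.
Qualification attained during the programme lies on the pathway programme → qualification attained during the programme → outcome, so adjusting for it blocks the indirect effect. For the total causal effect of programme, use the unadjusted pooled rates.
The causal difference is the pooled difference: 0.446 − 0.679 = -0.233.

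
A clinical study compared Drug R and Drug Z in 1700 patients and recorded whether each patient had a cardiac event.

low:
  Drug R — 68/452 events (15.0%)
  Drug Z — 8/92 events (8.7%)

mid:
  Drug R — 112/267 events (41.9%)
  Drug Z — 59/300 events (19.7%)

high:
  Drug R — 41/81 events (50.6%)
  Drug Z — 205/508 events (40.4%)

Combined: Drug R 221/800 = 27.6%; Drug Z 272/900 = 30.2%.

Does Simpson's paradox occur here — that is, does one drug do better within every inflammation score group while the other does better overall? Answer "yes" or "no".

yes

Within each inflammation score level (low 15.0% vs 8.7%; mid 41.9% vs 19.7%; high 50.6% vs 40.4%), Drug Z has the lower rate every time. Pooled: 27.6% vs 30.2% — Drug R has the lower rate overall. The two comparisons disagree.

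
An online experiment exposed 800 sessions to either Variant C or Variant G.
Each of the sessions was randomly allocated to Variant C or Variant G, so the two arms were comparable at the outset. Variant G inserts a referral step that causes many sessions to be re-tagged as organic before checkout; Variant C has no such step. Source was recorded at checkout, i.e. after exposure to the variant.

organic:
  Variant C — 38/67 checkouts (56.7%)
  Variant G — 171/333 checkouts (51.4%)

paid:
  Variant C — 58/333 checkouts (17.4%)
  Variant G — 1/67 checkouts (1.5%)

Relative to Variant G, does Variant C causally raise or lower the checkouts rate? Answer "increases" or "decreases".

Stratifying would compare variants among sessions the variants themselves sorted into traffic source groups — a form of selection on an intermediate. The unconditioned pooled rates give the total causal effect.
Pooled: Variant C 24.0% vs Variant G 43.0%; Variant G is higher overall.

decreases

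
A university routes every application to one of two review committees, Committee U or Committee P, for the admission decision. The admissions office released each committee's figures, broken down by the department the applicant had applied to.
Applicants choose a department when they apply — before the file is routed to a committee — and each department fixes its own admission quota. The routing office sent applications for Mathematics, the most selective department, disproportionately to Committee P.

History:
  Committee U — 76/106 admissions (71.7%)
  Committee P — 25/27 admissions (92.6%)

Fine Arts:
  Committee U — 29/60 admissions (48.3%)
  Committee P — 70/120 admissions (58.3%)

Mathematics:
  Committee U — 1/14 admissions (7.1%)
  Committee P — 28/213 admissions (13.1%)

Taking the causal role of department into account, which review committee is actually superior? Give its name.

Committee P is higher inside every department stratum but Committee U is higher in aggregate. Whether to stratify depends on how department relates to the review committee.
Department differs across review committees for reasons unrelated to any effect of the review committee itself, and it separately predicts the outcome — a classic confounder. We must compare within department levels.
Within each level — History: 71.7% vs 92.6%; Fine Arts: 48.3% vs 58.3%; Mathematics: 7.1% vs 13.1% — Committee P is higher every time.

Committee P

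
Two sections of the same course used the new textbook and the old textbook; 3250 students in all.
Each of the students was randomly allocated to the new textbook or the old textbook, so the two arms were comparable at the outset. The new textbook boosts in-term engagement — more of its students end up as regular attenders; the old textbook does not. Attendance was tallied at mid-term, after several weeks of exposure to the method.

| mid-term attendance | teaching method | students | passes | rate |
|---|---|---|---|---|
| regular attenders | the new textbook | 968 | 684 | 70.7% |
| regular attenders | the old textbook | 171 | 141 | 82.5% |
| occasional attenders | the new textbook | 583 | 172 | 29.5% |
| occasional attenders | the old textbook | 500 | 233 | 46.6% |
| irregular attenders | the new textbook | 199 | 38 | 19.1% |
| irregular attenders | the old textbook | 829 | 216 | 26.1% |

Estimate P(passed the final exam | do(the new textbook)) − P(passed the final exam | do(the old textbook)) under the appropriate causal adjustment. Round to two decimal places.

+0.12

the old textbook is higher inside every mid-term attendance stratum but the new textbook is higher in aggregate. Whether to stratify depends on how mid-term attendance relates to the teaching method.
The distribution of mid-term attendance is itself part of what the teaching method does — it is an intermediate outcome. Holding it fixed would remove that part of the effect; the total effect is the pooled difference.
The causal difference is the pooled difference: 0.511 − 0.393 = +0.118.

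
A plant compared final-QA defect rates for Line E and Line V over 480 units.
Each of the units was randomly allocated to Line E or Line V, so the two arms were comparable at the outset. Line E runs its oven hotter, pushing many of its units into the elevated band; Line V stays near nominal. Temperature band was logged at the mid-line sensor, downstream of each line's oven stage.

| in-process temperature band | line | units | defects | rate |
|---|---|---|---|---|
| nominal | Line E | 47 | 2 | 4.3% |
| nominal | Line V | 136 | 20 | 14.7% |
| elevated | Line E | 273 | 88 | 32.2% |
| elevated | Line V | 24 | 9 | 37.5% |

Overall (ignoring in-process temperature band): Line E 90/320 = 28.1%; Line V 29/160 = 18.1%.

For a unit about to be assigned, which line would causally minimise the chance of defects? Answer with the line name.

Line E is lower inside every in-process temperature band stratum but Line V is lower in aggregate. Whether to stratify depends on how in-process temperature band relates to the line.
In-process temperature band is downstream of the line. One should not condition on a consequence of treatment, so the overall rates are the right comparison.
Pooled: Line E 28.1% vs Line V 18.1%; Line V is lower overall.

Line V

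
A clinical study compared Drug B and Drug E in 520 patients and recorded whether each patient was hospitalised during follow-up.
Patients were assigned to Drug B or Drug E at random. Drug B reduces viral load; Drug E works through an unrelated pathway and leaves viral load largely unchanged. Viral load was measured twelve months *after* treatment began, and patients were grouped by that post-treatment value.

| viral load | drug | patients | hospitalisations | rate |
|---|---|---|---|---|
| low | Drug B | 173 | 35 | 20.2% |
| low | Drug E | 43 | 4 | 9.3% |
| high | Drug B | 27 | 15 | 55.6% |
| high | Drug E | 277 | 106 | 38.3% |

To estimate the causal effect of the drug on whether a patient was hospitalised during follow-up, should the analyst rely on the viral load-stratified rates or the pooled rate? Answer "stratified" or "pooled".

The distribution of viral load is itself part of what the drug does — it is an intermediate outcome. Holding it fixed would remove that part of the effect; the total effect is the pooled difference.
Pooled: Drug B 25.0% vs Drug E 34.4%; Drug B is lower overall.

pooled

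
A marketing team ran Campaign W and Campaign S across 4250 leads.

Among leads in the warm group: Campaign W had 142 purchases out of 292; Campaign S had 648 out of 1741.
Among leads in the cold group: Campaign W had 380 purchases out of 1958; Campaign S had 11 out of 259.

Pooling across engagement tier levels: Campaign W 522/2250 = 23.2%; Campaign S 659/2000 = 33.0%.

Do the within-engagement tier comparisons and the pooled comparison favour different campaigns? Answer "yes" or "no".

Within each engagement tier level (warm 48.6% vs 37.2%; cold 19.4% vs 4.2%), Campaign W has the higher rate every time. Pooled: 23.2% vs 33.0% — Campaign S has the higher rate overall. The two comparisons disagree.

yes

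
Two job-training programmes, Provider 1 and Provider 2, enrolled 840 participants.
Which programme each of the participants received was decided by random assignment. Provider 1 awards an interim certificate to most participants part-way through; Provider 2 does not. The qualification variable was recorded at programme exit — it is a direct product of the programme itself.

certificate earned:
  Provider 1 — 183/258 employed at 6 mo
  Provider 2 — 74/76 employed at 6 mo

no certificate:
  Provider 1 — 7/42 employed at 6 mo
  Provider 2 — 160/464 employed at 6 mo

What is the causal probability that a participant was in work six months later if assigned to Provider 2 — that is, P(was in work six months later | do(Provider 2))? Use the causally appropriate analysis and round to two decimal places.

0.43

Within every qualification attained during the programme level Provider 2 has the higher rate, yet pooled Provider 1 does — Simpson's reversal.
Qualification attained during the programme is recorded after the programme and is itself shifted by it — it sits on the causal path from programme to outcome. Conditioning on a mediator would strip out part of the effect we want; the pooled comparison gives the total causal effect.
So P(outcome | do(Provider 2)) is just the pooled rate for Provider 2: 234/540 = 0.433.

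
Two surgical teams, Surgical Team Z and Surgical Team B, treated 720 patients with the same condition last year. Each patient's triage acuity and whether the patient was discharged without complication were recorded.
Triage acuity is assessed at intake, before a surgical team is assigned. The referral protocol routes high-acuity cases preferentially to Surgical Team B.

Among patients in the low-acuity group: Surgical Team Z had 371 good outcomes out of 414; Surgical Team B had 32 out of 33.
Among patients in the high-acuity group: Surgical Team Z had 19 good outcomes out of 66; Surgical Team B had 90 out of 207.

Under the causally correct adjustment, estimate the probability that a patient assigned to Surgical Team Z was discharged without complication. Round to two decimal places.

The triage acuity-specific comparison favours Surgical Team B throughout, but the pooled figures favour Surgical Team Z. The question is whether to condition on triage acuity.
Here triage acuity is a common cause — it drives both which surgical team a case falls under and the outcome. The crude comparison mixes populations; the stratum-specific rates are the causally relevant ones.
Standardising Surgical Team Z to the population triage acuity mix: 0.621·371/414 + 0.379·19/66 = 0.666.

0.67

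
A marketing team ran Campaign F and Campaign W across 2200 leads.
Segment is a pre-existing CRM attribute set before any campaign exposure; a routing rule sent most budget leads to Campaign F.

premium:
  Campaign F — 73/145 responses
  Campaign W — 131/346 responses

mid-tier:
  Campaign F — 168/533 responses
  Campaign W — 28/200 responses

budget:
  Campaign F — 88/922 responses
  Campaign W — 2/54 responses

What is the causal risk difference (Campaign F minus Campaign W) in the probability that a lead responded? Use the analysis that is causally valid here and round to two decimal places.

Since customer segment is a pre-existing factor (not a product of the campaign) and it affects the outcome on its own, it is a confounder. The stratified rates, not the pooled rate, identify the causal effect.
Adjusting over the population distribution of customer segment: 0.223·(0.503−0.379) + 0.333·(0.315−0.140) + 0.444·(0.095−0.037) = +0.112.

+0.11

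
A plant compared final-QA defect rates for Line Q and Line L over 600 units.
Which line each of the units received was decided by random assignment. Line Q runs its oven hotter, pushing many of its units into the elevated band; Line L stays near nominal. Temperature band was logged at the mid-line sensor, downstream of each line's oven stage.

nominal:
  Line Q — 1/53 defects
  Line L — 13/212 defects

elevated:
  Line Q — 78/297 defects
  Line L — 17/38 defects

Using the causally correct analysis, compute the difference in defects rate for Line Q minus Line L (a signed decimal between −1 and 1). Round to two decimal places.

Because the line influences in-process temperature band, in-process temperature band is a post-treatment mediator, not a confounder. Stratifying on it would bias the estimate; the causal effect is the crude pooled difference.
The causal difference is the pooled difference: 0.226 − 0.120 = +0.106.

+0.11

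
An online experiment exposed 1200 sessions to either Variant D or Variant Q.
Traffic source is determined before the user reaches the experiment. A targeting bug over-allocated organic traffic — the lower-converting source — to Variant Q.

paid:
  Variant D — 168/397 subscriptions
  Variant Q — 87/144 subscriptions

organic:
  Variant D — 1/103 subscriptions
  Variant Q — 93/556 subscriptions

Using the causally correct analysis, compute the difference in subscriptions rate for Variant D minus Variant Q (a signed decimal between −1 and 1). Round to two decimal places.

-0.17

The stratified and pooled comparisons disagree (Variant Q wins within each traffic source; Variant D wins overall), so the answer turns on the causal role of traffic source.
Here traffic source is a common cause — it drives both which variant a case falls under and the outcome. The crude comparison mixes populations; the stratum-specific rates are the causally relevant ones.
Adjusting over the population distribution of traffic source: 0.451·(0.423−0.604) + 0.549·(0.010−0.167) = -0.168.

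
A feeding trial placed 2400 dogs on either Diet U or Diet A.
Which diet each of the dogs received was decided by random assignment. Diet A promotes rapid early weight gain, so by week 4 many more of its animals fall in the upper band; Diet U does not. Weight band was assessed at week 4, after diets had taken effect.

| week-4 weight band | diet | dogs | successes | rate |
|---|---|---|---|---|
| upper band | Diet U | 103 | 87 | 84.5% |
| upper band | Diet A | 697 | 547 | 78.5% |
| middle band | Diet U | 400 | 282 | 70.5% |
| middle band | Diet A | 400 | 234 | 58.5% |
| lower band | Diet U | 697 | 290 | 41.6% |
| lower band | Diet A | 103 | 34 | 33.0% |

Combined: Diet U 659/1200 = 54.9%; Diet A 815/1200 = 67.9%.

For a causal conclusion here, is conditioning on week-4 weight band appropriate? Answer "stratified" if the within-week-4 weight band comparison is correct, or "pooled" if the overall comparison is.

pooled

Stratifying would compare diets among dogs the diets themselves sorted into week-4 weight band groups — a form of selection on an intermediate. The unconditioned pooled rates give the total causal effect.
Pooled: Diet U 54.9% vs Diet A 67.9%; Diet A is higher overall.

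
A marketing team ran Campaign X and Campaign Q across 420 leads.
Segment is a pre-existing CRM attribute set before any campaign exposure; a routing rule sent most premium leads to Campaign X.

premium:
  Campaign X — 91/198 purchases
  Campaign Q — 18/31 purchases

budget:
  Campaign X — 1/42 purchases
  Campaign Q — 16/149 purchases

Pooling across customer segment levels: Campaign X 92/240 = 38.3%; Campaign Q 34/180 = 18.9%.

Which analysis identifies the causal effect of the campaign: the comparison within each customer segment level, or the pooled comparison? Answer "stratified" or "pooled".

stratified

Since customer segment is a pre-existing factor (not a product of the campaign) and it affects the outcome on its own, it is a confounder. The stratified rates, not the pooled rate, identify the causal effect.
Within each level — premium: 46.0% vs 58.1%; budget: 2.4% vs 10.7% — Campaign Q is higher every time.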